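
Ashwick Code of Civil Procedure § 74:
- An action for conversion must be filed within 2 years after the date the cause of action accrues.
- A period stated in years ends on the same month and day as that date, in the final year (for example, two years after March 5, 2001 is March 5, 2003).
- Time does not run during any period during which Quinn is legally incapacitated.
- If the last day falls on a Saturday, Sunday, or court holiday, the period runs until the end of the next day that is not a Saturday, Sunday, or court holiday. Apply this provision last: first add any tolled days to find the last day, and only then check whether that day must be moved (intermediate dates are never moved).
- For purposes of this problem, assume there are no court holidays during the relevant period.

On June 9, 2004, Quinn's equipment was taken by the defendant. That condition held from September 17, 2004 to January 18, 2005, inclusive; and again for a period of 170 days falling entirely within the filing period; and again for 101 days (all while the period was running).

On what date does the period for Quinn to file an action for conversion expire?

2 years after June 9, 2004 is June 9, 2006.
From September 17, 2004 through January 18, 2005 inclusive is 124 days; tolling adds 124 days: June 9, 2006 + 124 days = October 11, 2006.
Tolling adds 170 days: October 11, 2006 + 170 days = March 30, 2007.
Tolling adds 101 days: March 30, 2007 + 101 days = July 9, 2007.
July 9, 2007 is a Monday and not a court holiday, so no extension applies.

July 9, 2007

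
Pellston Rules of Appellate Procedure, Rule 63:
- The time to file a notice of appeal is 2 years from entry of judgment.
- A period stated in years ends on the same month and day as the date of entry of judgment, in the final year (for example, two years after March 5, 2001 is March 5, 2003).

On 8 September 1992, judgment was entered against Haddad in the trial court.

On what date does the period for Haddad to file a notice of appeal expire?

September 8, 1994

2 years after 8 September 1992 is September 8, 1994.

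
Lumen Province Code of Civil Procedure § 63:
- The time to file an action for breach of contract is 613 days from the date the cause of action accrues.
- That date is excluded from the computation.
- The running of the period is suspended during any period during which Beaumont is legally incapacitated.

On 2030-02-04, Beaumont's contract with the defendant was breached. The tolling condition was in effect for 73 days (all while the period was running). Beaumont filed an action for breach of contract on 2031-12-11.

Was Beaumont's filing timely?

613 days after 2030-02-04 is October 10, 2031.
Tolling adds 73 days: October 10, 2031 + 73 days = December 22, 2031.
The deadline is December 22, 2031; the filing on December 11, 2031 is on or before that date.

Yes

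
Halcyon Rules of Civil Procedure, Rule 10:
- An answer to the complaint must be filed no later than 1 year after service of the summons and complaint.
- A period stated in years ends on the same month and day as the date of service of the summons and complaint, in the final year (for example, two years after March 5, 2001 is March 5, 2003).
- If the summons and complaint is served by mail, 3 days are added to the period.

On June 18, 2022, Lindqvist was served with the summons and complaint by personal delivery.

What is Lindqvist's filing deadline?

June 18, 2023

1 year after June 18, 2022 is June 18, 2023.
Service was not by mail, so no mail extension applies.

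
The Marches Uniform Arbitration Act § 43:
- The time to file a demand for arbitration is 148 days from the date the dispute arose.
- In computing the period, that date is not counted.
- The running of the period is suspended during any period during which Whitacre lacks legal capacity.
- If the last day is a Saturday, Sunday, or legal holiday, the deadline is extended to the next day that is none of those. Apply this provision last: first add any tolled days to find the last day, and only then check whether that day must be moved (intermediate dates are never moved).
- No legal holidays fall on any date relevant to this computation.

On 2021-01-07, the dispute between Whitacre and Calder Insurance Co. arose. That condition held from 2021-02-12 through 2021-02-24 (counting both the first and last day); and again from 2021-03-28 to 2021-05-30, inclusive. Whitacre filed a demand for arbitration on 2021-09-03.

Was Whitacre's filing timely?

148 days after 2021-01-07 is June 4, 2021.
From February 12, 2021 through February 24, 2021 inclusive is 13 days; tolling adds 13 days: June 4, 2021 + 13 days = June 17, 2021.
From March 28, 2021 through May 30, 2021 inclusive is 64 days; tolling adds 64 days: June 17, 2021 + 64 days = August 20, 2021.
August 20, 2021 is a Friday and not a legal holiday, so no extension applies.
The deadline is August 20, 2021; the filing on September 3, 2021 is after that date.

No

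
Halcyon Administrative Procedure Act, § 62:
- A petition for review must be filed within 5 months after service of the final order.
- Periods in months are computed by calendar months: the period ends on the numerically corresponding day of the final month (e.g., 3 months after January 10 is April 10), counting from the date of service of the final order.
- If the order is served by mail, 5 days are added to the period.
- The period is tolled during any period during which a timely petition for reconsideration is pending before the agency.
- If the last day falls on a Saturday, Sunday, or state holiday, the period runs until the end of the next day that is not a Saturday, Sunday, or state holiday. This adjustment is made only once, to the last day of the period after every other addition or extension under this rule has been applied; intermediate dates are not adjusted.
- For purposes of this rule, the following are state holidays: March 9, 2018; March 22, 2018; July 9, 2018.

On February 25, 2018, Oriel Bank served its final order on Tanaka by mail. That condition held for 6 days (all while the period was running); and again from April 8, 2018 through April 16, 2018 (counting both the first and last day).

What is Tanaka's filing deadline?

5 months after February 25, 2018 is July 25, 2018.
Service was by mail, adding 5 days: July 25, 2018 + 5 days = July 30, 2018.
Tolling adds 6 days: July 30, 2018 + 6 days = August 5, 2018.
From April 8, 2018 through April 16, 2018 inclusive is 9 days; tolling adds 9 days: August 5, 2018 + 9 days = August 14, 2018.
August 14, 2018 is a Tuesday and not a state holiday, so no extension applies.

August 14, 2018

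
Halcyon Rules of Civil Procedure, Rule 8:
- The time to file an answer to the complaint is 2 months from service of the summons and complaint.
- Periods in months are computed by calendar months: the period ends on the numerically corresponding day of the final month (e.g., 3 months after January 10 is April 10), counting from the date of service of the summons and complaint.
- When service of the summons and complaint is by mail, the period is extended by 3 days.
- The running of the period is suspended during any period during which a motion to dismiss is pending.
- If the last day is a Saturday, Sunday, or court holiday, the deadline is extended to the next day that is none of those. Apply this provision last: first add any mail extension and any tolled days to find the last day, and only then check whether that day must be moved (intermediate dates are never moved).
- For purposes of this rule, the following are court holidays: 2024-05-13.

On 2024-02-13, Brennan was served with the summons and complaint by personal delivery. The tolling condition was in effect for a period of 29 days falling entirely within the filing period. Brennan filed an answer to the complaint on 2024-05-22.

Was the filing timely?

2 months after 2024-02-13 is April 13, 2024.
Service was not by mail, so no mail extension applies.
Tolling adds 29 days: April 13, 2024 + 29 days = May 12, 2024.
May 12, 2024 is Sunday; May 13, 2024 is a listed holiday. The next qualifying day is May 14, 2024.
The deadline is May 14, 2024; the filing on May 22, 2024 is after that date.

No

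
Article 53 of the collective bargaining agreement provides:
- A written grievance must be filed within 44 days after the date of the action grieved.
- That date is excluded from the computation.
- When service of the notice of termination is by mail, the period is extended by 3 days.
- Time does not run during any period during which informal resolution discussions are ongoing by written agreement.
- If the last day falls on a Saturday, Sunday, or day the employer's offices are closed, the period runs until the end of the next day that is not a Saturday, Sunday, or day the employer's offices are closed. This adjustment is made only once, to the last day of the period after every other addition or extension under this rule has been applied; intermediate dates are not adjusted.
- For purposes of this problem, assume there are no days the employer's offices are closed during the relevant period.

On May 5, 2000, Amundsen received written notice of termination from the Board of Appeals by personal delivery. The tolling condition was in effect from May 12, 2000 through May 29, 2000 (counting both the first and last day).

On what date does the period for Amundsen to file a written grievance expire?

July 6, 2000

44 days after May 5, 2000 is June 18, 2000.
Service was not by mail, so no mail extension applies.
From May 12, 2000 through May 29, 2000 inclusive is 18 days; tolling adds 18 days: June 18, 2000 + 18 days = July 6, 2000.
July 6, 2000 is a Thursday and not a day the employer's offices are closed, so no extension applies.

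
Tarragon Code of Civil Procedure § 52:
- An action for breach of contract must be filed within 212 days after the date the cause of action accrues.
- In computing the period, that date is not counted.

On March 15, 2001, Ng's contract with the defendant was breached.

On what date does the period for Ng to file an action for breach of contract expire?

October 13, 2001

212 days after March 15, 2001 is October 13, 2001.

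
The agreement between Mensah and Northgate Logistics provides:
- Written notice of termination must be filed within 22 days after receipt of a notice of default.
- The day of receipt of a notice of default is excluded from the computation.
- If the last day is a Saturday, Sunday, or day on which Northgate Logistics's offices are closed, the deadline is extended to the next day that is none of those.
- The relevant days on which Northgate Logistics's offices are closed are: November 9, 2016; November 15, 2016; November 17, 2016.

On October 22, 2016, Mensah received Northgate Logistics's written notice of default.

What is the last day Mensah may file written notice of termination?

November 14, 2016

22 days after October 22, 2016 is November 13, 2016.
November 13, 2016 is Sunday. The next qualifying day is November 14, 2016.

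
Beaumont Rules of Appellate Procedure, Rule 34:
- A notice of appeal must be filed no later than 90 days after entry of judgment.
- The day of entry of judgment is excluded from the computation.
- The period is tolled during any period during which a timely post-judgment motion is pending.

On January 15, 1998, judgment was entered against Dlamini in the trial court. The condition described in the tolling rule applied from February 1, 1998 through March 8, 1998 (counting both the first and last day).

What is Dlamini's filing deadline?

May 21, 1998

90 days after January 15, 1998 is April 15, 1998.
From February 1, 1998 through March 8, 1998 inclusive is 36 days; tolling adds 36 days: April 15, 1998 + 36 days = May 21, 1998.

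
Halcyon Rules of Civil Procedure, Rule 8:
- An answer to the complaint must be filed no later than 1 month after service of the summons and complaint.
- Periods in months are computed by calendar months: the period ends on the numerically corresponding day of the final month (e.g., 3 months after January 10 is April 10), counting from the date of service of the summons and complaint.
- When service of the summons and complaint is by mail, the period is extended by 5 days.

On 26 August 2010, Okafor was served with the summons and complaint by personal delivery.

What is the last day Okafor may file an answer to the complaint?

1 month after 26 August 2010 is September 26, 2010.
Service was not by mail, so no mail extension applies.

September 26, 2010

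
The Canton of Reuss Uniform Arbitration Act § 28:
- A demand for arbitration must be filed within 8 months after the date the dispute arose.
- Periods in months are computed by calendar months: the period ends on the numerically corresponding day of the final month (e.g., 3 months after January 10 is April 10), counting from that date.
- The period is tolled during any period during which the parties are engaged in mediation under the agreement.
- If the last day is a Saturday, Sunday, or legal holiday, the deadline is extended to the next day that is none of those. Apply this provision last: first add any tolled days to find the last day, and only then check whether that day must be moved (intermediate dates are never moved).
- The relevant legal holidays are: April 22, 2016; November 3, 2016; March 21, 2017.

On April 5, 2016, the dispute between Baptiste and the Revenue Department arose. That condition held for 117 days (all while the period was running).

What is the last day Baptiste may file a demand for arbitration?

8 months after April 5, 2016 is December 5, 2016.
Tolling adds 117 days: December 5, 2016 + 117 days = April 1, 2017.
April 1, 2017 is Saturday; April 2, 2017 is Sunday. The next qualifying day is April 3, 2017.

April 3, 2017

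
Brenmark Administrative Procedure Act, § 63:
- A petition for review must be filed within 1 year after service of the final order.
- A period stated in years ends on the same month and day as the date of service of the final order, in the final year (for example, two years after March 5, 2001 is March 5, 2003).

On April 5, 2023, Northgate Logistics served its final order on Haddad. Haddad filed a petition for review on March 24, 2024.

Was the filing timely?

1 year after April 5, 2023 is April 5, 2024.
The deadline is April 5, 2024; the filing on March 24, 2024 is on or before that date.

Yes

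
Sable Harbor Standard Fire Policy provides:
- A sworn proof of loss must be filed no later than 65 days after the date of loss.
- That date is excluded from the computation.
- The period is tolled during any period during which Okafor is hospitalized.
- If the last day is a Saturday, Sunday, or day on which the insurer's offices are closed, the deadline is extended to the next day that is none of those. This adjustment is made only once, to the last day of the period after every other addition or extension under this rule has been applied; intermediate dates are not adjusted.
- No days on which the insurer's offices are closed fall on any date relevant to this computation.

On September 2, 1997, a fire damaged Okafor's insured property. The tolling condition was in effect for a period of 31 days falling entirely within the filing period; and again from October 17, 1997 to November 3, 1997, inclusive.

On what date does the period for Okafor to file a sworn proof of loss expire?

65 days after September 2, 1997 is November 6, 1997.
Tolling adds 31 days: November 6, 1997 + 31 days = December 7, 1997.
From October 17, 1997 through November 3, 1997 inclusive is 18 days; tolling adds 18 days: December 7, 1997 + 18 days = December 25, 1997.
December 25, 1997 is a Thursday and not a day on which the insurer's offices are closed, so no extension applies.

December 25, 1997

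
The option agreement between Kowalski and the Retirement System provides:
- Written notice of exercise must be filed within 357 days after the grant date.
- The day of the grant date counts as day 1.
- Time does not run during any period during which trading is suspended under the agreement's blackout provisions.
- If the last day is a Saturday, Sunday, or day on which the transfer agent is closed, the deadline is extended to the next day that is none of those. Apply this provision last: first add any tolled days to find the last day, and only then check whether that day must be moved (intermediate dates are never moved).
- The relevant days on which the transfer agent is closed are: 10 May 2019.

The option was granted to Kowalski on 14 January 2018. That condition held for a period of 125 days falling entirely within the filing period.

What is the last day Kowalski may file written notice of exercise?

May 13, 2019

Counting 14 January 2018 as day 1, day 357 is January 5, 2019.
Tolling adds 125 days: January 5, 2019 + 125 days = May 10, 2019.
May 10, 2019 is a listed holiday; May 11, 2019 is Saturday; May 12, 2019 is Sunday. The next qualifying day is May 13, 2019.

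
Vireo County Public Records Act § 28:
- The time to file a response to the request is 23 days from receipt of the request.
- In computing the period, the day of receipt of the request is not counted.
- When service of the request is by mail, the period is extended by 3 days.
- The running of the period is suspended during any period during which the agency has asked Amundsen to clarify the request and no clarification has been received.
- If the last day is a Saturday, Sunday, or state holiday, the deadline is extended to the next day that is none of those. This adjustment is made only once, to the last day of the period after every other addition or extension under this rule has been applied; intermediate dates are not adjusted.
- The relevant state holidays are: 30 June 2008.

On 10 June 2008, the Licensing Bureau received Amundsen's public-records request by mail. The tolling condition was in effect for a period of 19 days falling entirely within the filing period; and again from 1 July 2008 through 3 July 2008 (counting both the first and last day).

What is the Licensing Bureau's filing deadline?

23 days after 10 June 2008 is July 3, 2008.
Service was by mail, adding 3 days: July 3, 2008 + 3 days = July 6, 2008.
Tolling adds 19 days: July 6, 2008 + 19 days = July 25, 2008.
From July 1, 2008 through July 3, 2008 inclusive is 3 days; tolling adds 3 days: July 25, 2008 + 3 days = July 28, 2008.
July 28, 2008 is a Monday and not a state holiday, so no extension applies.

July 28, 2008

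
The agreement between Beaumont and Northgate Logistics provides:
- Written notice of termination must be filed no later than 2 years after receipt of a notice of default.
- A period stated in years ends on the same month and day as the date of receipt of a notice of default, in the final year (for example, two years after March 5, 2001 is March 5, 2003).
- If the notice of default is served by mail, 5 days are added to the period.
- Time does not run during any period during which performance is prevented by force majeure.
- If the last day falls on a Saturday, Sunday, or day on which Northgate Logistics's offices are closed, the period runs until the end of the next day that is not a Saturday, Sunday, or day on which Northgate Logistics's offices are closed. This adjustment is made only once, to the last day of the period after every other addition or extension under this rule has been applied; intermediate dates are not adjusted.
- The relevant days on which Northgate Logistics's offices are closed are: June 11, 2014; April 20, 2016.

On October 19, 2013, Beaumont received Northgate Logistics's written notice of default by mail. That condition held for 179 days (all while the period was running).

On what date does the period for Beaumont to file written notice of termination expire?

2 years after October 19, 2013 is October 19, 2015.
Service was by mail, adding 5 days: October 19, 2015 + 5 days = October 24, 2015.
Tolling adds 179 days: October 24, 2015 + 179 days = April 20, 2016.
April 20, 2016 is a listed holiday. The next qualifying day is April 21, 2016.

April 21, 2016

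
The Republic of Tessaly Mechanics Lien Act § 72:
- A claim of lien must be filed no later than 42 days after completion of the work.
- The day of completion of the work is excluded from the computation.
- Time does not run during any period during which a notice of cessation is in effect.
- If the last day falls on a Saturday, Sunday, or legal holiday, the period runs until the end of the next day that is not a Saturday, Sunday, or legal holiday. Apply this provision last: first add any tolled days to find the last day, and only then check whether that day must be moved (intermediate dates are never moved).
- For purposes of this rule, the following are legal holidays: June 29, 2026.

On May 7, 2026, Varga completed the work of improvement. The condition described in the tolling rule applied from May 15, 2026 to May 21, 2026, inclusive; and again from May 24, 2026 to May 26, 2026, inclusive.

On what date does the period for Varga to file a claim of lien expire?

June 30, 2026

42 days after May 7, 2026 is June 18, 2026.
From May 15, 2026 through May 21, 2026 inclusive is 7 days; tolling adds 7 days: June 18, 2026 + 7 days = June 25, 2026.
From May 24, 2026 through May 26, 2026 inclusive is 3 days; tolling adds 3 days: June 25, 2026 + 3 days = June 28, 2026.
June 28, 2026 is Sunday; June 29, 2026 is a listed holiday. The next qualifying day is June 30, 2026.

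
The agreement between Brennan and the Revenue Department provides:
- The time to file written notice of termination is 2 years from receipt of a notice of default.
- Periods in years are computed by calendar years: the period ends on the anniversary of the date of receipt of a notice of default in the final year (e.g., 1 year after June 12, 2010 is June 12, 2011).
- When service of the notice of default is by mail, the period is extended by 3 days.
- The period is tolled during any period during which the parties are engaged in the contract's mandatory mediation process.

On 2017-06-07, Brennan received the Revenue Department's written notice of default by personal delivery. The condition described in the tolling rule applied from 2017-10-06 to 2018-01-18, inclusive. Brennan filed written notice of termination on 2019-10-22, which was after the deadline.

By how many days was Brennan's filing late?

32 days

2 years after 2017-06-07 is June 7, 2019.
Service was not by mail, so no mail extension applies.
From October 6, 2017 through January 18, 2018 inclusive is 105 days; tolling adds 105 days: June 7, 2019 + 105 days = September 20, 2019.
The deadline is September 20, 2019; from September 20, 2019 to October 22, 2019 is 32 days.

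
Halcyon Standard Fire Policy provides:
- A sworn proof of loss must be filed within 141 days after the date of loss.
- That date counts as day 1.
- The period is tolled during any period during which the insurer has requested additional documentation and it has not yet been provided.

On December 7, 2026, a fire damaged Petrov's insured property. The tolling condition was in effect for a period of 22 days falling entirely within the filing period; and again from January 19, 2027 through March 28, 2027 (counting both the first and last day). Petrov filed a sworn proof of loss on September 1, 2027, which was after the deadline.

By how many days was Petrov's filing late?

37 days

Counting December 7, 2026 as day 1, day 141 is April 26, 2027.
Tolling adds 22 days: April 26, 2027 + 22 days = May 18, 2027.
From January 19, 2027 through March 28, 2027 inclusive is 69 days; tolling adds 69 days: May 18, 2027 + 69 days = July 26, 2027.
The deadline is July 26, 2027; from July 26, 2027 to September 1, 2027 is 37 days.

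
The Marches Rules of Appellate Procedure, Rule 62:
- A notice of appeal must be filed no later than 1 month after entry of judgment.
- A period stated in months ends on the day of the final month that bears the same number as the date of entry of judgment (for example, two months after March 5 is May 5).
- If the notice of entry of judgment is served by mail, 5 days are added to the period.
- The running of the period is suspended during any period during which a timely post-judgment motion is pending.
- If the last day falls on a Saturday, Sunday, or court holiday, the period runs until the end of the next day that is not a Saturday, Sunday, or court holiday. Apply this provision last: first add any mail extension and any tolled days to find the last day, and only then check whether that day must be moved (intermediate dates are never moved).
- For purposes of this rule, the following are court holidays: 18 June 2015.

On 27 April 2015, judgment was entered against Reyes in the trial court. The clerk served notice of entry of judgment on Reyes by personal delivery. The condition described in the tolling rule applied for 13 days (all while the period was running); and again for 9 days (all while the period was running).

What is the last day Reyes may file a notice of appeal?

June 19, 2015

1 month after 27 April 2015 is May 27, 2015.
Service was not by mail, so no mail extension applies.
Tolling adds 13 days: May 27, 2015 + 13 days = June 9, 2015.
Tolling adds 9 days: June 9, 2015 + 9 days = June 18, 2015.
June 18, 2015 is a listed holiday. The next qualifying day is June 19, 2015.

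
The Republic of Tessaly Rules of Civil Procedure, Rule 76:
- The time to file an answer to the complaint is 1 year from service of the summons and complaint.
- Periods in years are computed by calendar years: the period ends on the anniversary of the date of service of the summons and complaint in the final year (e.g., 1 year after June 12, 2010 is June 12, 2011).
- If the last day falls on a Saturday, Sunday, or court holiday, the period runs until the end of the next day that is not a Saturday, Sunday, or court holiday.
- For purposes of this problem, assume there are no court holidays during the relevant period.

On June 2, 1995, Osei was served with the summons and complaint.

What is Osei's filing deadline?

1 year after June 2, 1995 is June 2, 1996.
June 2, 1996 is Sunday. The next qualifying day is June 3, 1996.

June 3, 1996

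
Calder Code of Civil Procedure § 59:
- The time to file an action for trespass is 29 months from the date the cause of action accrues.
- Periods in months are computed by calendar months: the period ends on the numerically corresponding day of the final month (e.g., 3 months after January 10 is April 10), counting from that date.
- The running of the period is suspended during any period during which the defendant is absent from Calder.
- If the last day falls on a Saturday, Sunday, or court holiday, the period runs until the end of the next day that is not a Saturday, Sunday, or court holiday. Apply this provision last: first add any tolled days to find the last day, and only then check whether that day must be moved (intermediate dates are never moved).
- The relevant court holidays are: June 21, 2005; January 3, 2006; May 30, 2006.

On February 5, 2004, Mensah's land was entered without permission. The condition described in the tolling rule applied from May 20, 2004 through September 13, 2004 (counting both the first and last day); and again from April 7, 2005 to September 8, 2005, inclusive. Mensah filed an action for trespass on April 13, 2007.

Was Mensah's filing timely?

29 months after February 5, 2004 is July 5, 2006.
From May 20, 2004 through September 13, 2004 inclusive is 117 days; tolling adds 117 days: July 5, 2006 + 117 days = October 30, 2006.
From April 7, 2005 through September 8, 2005 inclusive is 155 days; tolling adds 155 days: October 30, 2006 + 155 days = April 3, 2007.
April 3, 2007 is a Tuesday and not a court holiday, so no extension applies.
The deadline is April 3, 2007; the filing on April 13, 2007 is after that date.

No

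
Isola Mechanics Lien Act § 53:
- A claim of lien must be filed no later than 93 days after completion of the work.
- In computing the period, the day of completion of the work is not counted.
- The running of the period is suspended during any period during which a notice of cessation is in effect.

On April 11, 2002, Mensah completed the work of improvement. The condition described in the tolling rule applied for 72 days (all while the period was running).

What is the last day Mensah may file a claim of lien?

93 days after April 11, 2002 is July 13, 2002.
Tolling adds 72 days: July 13, 2002 + 72 days = September 23, 2002.

September 23, 2002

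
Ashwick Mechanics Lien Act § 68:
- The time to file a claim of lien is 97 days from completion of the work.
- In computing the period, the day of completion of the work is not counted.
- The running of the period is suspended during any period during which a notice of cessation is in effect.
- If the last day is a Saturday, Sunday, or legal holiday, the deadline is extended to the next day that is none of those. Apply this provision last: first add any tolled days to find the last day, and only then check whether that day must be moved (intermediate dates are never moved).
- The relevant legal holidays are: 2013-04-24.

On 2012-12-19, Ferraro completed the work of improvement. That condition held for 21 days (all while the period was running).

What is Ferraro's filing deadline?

April 16, 2013

97 days after 2012-12-19 is March 26, 2013.
Tolling adds 21 days: March 26, 2013 + 21 days = April 16, 2013.
April 16, 2013 is a Tuesday and not a legal holiday, so no extension applies.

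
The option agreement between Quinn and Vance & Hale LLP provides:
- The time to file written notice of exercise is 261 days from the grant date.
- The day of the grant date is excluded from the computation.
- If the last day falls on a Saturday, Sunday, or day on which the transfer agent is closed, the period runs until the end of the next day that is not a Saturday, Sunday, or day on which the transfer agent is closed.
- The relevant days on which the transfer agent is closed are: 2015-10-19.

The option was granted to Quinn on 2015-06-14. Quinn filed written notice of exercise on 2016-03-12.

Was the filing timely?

261 days after 2015-06-14 is March 1, 2016.
March 1, 2016 is a Tuesday and not a day on which the transfer agent is closed, so no extension applies.
The deadline is March 1, 2016; the filing on March 12, 2016 is after that date.

No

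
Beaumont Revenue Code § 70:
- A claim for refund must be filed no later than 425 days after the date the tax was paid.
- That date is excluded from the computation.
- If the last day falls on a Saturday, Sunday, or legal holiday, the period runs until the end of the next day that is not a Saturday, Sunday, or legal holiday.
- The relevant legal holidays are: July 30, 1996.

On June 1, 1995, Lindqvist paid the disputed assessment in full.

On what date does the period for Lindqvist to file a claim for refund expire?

425 days after June 1, 1995 is July 30, 1996.
July 30, 1996 is a listed holiday. The next qualifying day is July 31, 1996.

July 31, 1996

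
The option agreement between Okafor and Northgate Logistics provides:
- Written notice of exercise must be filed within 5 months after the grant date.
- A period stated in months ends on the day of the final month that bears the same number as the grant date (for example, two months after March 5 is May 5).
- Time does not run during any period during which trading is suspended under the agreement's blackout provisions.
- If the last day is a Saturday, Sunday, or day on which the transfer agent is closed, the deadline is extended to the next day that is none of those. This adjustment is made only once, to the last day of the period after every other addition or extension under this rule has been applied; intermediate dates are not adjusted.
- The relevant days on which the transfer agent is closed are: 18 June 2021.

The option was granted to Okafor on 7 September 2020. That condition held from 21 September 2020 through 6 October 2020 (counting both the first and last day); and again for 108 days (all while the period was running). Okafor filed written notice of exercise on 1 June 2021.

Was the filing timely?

Yes

5 months after 7 September 2020 is February 7, 2021.
From September 21, 2020 through October 6, 2020 inclusive is 16 days; tolling adds 16 days: February 7, 2021 + 16 days = February 23, 2021.
Tolling adds 108 days: February 23, 2021 + 108 days = June 11, 2021.
June 11, 2021 is a Friday and not a day on which the transfer agent is closed, so no extension applies.
The deadline is June 11, 2021; the filing on June 1, 2021 is on or before that date.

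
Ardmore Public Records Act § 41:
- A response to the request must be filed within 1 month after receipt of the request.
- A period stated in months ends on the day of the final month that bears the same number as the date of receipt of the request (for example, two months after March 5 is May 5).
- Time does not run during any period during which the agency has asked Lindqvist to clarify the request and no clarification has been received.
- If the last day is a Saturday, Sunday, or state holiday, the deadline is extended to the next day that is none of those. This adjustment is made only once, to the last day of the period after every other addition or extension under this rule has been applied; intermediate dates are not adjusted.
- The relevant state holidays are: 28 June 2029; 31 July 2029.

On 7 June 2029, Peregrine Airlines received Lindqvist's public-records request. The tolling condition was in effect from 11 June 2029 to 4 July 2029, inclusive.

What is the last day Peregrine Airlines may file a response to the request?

August 1, 2029

1 month after 7 June 2029 is July 7, 2029.
From June 11, 2029 through July 4, 2029 inclusive is 24 days; tolling adds 24 days: July 7, 2029 + 24 days = July 31, 2029.
July 31, 2029 is a listed holiday. The next qualifying day is August 1, 2029.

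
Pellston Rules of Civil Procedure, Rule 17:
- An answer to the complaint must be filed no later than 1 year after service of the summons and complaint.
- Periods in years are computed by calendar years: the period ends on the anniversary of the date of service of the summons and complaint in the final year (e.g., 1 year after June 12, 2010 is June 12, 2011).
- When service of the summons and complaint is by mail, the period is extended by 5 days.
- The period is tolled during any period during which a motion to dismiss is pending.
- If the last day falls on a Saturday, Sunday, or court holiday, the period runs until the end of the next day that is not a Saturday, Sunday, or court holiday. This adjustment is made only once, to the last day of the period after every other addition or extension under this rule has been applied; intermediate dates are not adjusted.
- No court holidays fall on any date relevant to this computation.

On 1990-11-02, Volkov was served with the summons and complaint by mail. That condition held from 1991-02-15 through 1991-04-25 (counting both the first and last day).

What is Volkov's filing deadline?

1 year after 1990-11-02 is November 2, 1991.
Service was by mail, adding 5 days: November 2, 1991 + 5 days = November 7, 1991.
From February 15, 1991 through April 25, 1991 inclusive is 70 days; tolling adds 70 days: November 7, 1991 + 70 days = January 16, 1992.
January 16, 1992 is a Thursday and not a court holiday, so no extension applies.

January 16, 1992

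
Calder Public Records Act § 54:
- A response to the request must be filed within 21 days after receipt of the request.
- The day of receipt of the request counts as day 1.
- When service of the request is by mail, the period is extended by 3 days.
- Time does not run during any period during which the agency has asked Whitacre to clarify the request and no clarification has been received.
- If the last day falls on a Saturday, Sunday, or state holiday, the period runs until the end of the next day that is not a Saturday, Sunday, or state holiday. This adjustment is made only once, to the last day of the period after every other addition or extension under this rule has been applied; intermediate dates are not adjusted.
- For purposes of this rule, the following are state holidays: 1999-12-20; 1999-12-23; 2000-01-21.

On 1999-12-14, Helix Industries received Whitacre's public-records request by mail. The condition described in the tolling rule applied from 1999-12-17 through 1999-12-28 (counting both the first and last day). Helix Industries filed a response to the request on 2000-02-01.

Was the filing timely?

No

Counting 1999-12-14 as day 1, day 21 is January 3, 2000.
Service was by mail, adding 3 days: January 3, 2000 + 3 days = January 6, 2000.
From December 17, 1999 through December 28, 1999 inclusive is 12 days; tolling adds 12 days: January 6, 2000 + 12 days = January 18, 2000.
January 18, 2000 is a Tuesday and not a state holiday, so no extension applies.
The deadline is January 18, 2000; the filing on February 1, 2000 is after that date.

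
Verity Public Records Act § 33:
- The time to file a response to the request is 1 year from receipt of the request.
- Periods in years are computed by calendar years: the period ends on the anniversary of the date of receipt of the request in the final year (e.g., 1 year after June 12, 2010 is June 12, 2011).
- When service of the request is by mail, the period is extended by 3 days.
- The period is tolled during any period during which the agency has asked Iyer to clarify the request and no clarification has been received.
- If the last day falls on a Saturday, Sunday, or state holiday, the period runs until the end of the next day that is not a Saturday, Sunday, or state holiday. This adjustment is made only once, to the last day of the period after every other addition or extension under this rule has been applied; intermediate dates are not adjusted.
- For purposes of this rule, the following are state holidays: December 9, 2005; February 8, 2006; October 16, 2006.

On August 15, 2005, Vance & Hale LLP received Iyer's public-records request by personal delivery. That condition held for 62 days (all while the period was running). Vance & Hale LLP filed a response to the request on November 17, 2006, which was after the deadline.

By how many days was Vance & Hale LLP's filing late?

31 days

1 year after August 15, 2005 is August 15, 2006.
Service was not by mail, so no mail extension applies.
Tolling adds 62 days: August 15, 2006 + 62 days = October 16, 2006.
October 16, 2006 is a listed holiday. The next qualifying day is October 17, 2006.
The deadline is October 17, 2006; from October 17, 2006 to November 17, 2006 is 31 days.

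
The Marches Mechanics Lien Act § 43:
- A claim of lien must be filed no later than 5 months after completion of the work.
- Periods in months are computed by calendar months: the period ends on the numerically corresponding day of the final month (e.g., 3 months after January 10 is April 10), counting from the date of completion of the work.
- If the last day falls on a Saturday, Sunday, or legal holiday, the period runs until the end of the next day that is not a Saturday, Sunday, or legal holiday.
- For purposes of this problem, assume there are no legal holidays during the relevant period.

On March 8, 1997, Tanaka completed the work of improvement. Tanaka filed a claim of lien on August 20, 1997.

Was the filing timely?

5 months after March 8, 1997 is August 8, 1997.
August 8, 1997 is a Friday and not a legal holiday, so no extension applies.
The deadline is August 8, 1997; the filing on August 20, 1997 is after that date.

No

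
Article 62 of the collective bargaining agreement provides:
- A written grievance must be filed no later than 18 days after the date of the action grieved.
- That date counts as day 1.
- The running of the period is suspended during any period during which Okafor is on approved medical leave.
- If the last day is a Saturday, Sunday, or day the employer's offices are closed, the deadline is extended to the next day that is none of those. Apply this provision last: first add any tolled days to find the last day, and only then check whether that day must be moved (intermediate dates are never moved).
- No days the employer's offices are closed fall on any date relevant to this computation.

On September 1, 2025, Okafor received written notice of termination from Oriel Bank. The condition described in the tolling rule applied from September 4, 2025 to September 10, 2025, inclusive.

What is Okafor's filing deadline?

September 25, 2025

Counting September 1, 2025 as day 1, day 18 is September 18, 2025.
From September 4, 2025 through September 10, 2025 inclusive is 7 days; tolling adds 7 days: September 18, 2025 + 7 days = September 25, 2025.
September 25, 2025 is a Thursday and not a day the employer's offices are closed, so no extension applies.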